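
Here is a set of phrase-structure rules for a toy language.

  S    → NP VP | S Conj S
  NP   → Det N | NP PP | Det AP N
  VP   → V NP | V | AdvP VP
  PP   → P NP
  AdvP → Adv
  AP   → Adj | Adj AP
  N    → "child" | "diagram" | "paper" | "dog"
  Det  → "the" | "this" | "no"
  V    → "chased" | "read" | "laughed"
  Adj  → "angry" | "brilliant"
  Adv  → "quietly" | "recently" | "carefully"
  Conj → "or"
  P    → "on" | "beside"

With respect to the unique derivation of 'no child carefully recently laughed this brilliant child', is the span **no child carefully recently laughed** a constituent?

[S [NP [Det no] [N child]] [VP [AdvP [Adv carefully]] [VP [AdvP [Adv recently]] [VP [V laughed] [NP [Det this] [AP [Adj brilliant]] [N child]]]]]]
The smallest constituent containing 'no child carefully recently laughed' is the S spanning 'no child carefully recently laughed this brilliant child'; no single node in the tree dominates exactly the given words.

No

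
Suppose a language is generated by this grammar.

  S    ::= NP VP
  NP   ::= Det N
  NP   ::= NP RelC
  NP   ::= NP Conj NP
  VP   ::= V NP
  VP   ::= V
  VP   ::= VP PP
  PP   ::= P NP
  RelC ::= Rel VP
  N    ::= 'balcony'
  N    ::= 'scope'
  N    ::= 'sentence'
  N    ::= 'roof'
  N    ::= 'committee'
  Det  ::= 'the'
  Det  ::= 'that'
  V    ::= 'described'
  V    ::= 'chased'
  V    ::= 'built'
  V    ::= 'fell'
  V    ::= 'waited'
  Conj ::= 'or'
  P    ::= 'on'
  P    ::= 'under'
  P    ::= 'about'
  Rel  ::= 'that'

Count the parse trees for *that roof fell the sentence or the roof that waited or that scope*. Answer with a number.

3

Two of the 3 distinct bracketings:
[S [NP [Det that] [N roof]] [VP [V fell] [NP [NP [Det the] [N sentence]] [Conj or] [NP [NP [NP [Det the] [N roof]] [RelC [Rel that] [VP [V waited]]]] [Conj or] [NP [Det that] [N scope]]]]]]
[S [NP [Det that] [N roof]] [VP [V fell] [NP [NP [NP [NP [Det the] [N sentence]] [Conj or] [NP [Det the] [N roof]]] [RelC [Rel that] [VP [V waited]]]] [Conj or] [NP [Det that] [N scope]]]]]
The trees differ in how a recursive rule is bracketed over the same span.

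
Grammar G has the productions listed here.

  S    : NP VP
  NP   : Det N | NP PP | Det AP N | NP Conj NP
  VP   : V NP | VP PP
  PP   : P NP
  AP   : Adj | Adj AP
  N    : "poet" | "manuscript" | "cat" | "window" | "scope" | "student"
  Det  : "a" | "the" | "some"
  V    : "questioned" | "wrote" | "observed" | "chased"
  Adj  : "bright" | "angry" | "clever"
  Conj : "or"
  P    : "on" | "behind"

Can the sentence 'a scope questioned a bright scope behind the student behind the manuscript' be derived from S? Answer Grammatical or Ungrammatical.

Grammatical

[S [NP [Det a] [N scope]] [VP [V questioned] [NP [NP [Det a] [AP [Adj bright]] [N scope]] [PP [P behind] [NP [NP [Det the] [N student]] [PP [P behind] [NP [Det the] [N manuscript]]]]]]]]
Each bracket corresponds to one application of a listed rule, so the string is derivable from S.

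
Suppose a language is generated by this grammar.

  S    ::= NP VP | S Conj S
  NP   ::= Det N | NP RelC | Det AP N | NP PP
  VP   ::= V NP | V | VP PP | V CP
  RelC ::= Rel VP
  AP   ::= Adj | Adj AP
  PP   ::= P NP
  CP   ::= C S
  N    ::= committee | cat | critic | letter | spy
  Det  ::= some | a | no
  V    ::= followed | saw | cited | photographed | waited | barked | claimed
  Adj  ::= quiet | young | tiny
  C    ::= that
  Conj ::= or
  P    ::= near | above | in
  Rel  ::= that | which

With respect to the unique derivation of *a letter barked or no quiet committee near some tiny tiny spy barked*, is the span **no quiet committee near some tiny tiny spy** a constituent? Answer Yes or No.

Yes

[S [S [NP [Det a] [N letter]] [VP [V barked]]] [Conj or] [S [NP [NP [Det no] [AP [Adj quiet]] [N committee]] [PP [P near] [NP [Det some] [AP [Adj tiny] [AP [Adj tiny]]] [N spy]]]] [VP [V barked]]]]
The words 'no quiet committee near some tiny tiny spy' are exhaustively dominated by a single NP node (built by NP → NP PP), so they form a constituent.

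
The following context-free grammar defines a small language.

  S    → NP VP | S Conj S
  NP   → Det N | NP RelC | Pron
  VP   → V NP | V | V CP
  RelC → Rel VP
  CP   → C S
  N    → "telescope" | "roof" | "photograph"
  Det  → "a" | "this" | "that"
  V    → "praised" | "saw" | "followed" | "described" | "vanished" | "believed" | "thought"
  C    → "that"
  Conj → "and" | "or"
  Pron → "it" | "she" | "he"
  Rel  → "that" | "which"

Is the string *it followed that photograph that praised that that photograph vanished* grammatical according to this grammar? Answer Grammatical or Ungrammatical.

[S [NP [Pron it]] [VP [V followed] [NP [NP [Det that] [N photograph]] [RelC [Rel that] [VP [V praised] [CP [C that] [S [NP [Det that] [N photograph]] [VP [V vanished]]]]]]]]]
The bracketing above is licensed at every node by one of the given productions, with S at the root.

Grammatical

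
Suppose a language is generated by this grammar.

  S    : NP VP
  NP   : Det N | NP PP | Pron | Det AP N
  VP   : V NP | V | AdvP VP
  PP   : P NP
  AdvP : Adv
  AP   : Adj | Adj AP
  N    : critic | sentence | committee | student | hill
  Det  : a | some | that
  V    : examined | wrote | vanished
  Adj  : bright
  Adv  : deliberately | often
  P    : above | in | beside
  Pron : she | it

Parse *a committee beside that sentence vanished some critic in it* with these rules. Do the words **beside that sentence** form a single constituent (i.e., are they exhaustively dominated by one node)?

[S [NP [NP [Det a] [N committee]] [PP [P beside] [NP [Det that] [N sentence]]]] [VP [V vanished] [NP [NP [Det some] [N critic]] [PP [P in] [NP [Pron it]]]]]]
The words 'beside that sentence' are exhaustively dominated by a single PP node (built by PP → P NP), so they form a constituent.

Yes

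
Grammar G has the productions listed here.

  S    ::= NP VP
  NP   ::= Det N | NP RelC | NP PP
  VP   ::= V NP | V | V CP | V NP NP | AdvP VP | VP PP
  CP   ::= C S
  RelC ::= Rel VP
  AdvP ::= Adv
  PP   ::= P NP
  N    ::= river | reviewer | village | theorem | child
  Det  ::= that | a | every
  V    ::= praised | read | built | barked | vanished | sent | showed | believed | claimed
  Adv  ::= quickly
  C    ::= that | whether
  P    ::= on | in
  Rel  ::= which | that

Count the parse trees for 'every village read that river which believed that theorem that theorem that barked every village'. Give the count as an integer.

5

Two of the 5 distinct bracketings:
[S [NP [Det every] [N village]] [VP [V read] [NP [NP [Det that] [N river]] [RelC [Rel which] [VP [V believed] [NP [Det that] [N theorem]] [NP [NP [Det that] [N theorem]] [RelC [Rel that] [VP [V barked] [NP [Det every] [N village]]]]]]]]]]
[S [NP [Det every] [N village]] [VP [V read] [NP [NP [NP [Det that] [N river]] [RelC [Rel which] [VP [V believed] [NP [Det that] [N theorem]] [NP [Det that] [N theorem]]]]] [RelC [Rel that] [VP [V barked] [NP [Det every] [N village]]]]]]]
The trees differ in how a recursive rule is bracketed over the same span.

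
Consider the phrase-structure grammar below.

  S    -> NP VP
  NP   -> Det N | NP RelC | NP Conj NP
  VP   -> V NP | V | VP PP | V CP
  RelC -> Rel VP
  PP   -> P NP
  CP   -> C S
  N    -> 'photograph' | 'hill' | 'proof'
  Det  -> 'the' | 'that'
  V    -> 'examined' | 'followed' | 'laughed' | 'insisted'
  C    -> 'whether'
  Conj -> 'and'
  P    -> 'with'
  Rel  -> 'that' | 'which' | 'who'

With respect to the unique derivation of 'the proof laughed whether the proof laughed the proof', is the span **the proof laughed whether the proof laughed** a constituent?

No

[S [NP [Det the] [N proof]] [VP [V laughed] [CP [C whether] [S [NP [Det the] [N proof]] [VP [V laughed] [NP [Det the] [N proof]]]]]]]
The smallest constituent containing 'the proof laughed whether the proof laughed' is the S spanning 'the proof laughed whether the proof laughed the proof'; no single node in the tree dominates exactly the given words.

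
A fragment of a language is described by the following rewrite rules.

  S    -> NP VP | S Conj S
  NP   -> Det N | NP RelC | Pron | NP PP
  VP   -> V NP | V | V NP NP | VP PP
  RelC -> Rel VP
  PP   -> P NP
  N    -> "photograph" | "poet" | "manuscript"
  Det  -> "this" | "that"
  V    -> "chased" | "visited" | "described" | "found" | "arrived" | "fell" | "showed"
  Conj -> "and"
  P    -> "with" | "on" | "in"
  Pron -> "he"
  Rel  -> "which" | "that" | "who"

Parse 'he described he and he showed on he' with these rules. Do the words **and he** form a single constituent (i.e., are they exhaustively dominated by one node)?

[S [S [NP [Pron he]] [VP [V described] [NP [Pron he]]]] [Conj and] [S [NP [Pron he]] [VP [VP [V showed]] [PP [P on] [NP [Pron he]]]]]]
The smallest constituent containing 'and he' is the S spanning 'he described he and he showed on he'; no single node in the tree dominates exactly the given words.

No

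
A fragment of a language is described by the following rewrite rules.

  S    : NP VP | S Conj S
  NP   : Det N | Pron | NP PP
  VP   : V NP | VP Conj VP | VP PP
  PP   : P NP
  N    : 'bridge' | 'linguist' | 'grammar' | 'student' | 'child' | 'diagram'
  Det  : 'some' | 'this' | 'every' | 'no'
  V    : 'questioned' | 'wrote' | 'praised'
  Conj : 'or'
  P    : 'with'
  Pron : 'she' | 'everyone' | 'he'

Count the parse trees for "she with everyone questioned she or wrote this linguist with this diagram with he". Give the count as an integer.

9

Two of the 9 distinct bracketings:
[S [NP [NP [Pron she]] [PP [P with] [NP [Pron everyone]]]] [VP [VP [V questioned] [NP [Pron she]]] [Conj or] [VP [V wrote] [NP [NP [Det this] [N linguist]] [PP [P with] [NP [NP [Det this] [N diagram]] [PP [P with] [NP [Pron he]]]]]]]]]
[S [NP [NP [Pron she]] [PP [P with] [NP [Pron everyone]]]] [VP [VP [V questioned] [NP [Pron she]]] [Conj or] [VP [V wrote] [NP [NP [NP [Det this] [N linguist]] [PP [P with] [NP [Det this] [N diagram]]]] [PP [P with] [NP [Pron he]]]]]]]
The trees differ in how a recursive rule is bracketed over the same span.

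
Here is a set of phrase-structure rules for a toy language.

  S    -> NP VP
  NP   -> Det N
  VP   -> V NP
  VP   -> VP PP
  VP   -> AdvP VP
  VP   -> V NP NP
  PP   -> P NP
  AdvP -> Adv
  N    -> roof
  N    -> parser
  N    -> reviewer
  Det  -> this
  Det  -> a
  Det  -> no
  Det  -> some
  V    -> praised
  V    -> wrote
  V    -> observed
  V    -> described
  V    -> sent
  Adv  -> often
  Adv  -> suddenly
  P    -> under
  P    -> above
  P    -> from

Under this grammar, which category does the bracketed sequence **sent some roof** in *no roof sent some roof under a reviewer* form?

[S [NP [Det no] [N roof]] [VP [VP [V sent] [NP [Det some] [N roof]]] [PP [P under] [NP [Det a] [N reviewer]]]]]
The span 'sent some roof' is the VP node built by VP → V NP.

VP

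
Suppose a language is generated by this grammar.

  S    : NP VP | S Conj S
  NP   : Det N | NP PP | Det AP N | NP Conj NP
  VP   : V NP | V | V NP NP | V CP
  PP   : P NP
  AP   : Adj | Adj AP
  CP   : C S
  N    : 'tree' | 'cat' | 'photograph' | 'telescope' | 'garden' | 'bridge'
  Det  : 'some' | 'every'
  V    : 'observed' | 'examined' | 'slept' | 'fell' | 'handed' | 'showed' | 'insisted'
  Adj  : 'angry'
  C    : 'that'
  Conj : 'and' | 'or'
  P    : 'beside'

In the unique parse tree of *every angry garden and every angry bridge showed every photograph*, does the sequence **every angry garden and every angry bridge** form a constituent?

Yes

[S [NP [NP [Det every] [AP [Adj angry]] [N garden]] [Conj and] [NP [Det every] [AP [Adj angry]] [N bridge]]] [VP [V showed] [NP [Det every] [N photograph]]]]
The words 'every angry garden and every angry bridge' are exhaustively dominated by a single NP node (built by NP → NP Conj NP), so they form a constituent.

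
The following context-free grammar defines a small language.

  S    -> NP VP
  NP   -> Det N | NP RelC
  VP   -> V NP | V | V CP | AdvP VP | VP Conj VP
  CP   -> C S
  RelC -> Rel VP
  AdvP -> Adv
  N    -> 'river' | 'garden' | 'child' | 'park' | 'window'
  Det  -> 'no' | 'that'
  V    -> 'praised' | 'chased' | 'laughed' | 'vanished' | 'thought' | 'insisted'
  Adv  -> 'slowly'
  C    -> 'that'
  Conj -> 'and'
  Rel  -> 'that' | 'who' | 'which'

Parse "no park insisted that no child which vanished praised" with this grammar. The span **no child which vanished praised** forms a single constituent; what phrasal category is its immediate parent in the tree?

[S [NP [Det no] [N park]] [VP [V insisted] [CP [C that] [S [NP [NP [Det no] [N child]] [RelC [Rel which] [VP [V vanished]]]] [VP [V praised]]]]]]
The span 'no child which vanished praised' is the S node built by S → NP VP.
Its mother is the CP built by CP → C S.

CP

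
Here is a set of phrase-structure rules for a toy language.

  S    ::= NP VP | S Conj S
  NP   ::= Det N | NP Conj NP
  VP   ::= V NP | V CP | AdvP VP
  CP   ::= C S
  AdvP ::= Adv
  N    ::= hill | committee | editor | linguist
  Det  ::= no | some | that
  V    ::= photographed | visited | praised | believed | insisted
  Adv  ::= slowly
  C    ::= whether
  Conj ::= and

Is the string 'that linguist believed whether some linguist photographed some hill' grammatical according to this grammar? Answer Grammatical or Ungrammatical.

[S [NP [Det that] [N linguist]] [VP [V believed] [CP [C whether] [S [NP [Det some] [N linguist]] [VP [V photographed] [NP [Det some] [N hill]]]]]]]
The bracketing above is licensed at every node by one of the given productions, with S at the root.

Grammatical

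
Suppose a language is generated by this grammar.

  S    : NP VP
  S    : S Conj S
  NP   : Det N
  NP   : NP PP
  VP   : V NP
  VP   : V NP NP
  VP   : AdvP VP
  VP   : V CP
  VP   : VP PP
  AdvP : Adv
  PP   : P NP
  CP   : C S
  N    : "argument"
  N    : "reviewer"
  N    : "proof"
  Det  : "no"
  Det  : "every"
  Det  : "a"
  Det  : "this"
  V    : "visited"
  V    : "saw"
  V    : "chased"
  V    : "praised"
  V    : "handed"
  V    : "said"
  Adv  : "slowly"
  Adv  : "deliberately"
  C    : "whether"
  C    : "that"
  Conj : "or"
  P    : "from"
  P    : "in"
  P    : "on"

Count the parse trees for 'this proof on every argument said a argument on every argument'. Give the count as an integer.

2

The two bracketings:
[S [NP [NP [Det this] [N proof]] [PP [P on] [NP [Det every] [N argument]]]] [VP [V said] [NP [NP [Det a] [N argument]] [PP [P on] [NP [Det every] [N argument]]]]]]
[S [NP [NP [Det this] [N proof]] [PP [P on] [NP [Det every] [N argument]]]] [VP [VP [V said] [NP [Det a] [N argument]]] [PP [P on] [NP [Det every] [N argument]]]]]
The difference turns on whether VP → VP PP is used at the relevant span, versus an alternative expansion of VP.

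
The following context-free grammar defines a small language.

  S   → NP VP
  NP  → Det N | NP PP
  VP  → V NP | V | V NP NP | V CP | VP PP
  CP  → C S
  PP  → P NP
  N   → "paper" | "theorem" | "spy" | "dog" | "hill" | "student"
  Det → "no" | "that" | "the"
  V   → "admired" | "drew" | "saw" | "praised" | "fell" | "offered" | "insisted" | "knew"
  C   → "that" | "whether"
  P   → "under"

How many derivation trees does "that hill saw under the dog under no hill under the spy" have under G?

Two of the 5 distinct bracketings:
[S [NP [Det that] [N hill]] [VP [VP [V saw]] [PP [P under] [NP [NP [Det the] [N dog]] [PP [P under] [NP [NP [Det no] [N hill]] [PP [P under] [NP [Det the] [N spy]]]]]]]]]
[S [NP [Det that] [N hill]] [VP [VP [V saw]] [PP [P under] [NP [NP [NP [Det the] [N dog]] [PP [P under] [NP [Det no] [N hill]]]] [PP [P under] [NP [Det the] [N spy]]]]]]]
The trees differ in how a recursive rule is bracketed over the same span.

5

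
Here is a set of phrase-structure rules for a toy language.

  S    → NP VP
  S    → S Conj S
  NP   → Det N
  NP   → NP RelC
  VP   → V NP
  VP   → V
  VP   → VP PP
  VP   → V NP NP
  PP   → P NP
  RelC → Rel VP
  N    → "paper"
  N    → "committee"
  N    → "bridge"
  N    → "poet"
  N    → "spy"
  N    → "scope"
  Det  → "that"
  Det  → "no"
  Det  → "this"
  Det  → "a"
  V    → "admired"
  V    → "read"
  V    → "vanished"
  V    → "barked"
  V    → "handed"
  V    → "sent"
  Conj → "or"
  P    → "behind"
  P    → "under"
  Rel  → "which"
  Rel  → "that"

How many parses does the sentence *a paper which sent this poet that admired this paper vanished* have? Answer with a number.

3

Two of the 3 distinct bracketings:
[S [NP [NP [Det a] [N paper]] [RelC [Rel which] [VP [V sent] [NP [NP [Det this] [N poet]] [RelC [Rel that] [VP [V admired] [NP [Det this] [N paper]]]]]]]] [VP [V vanished]]]
[S [NP [NP [Det a] [N paper]] [RelC [Rel which] [VP [V sent] [NP [NP [Det this] [N poet]] [RelC [Rel that] [VP [V admired]]]] [NP [Det this] [N paper]]]]] [VP [V vanished]]]
The difference turns on whether VP → V NP is used at the relevant span, versus an alternative expansion of VP.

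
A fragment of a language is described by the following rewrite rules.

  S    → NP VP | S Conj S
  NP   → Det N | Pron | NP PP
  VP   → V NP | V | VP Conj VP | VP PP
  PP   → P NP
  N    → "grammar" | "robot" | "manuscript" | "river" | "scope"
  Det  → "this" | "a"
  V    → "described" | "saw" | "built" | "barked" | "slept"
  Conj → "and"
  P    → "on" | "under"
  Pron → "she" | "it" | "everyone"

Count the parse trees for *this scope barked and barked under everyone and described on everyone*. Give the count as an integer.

7

Two of the 7 distinct bracketings:
[S [NP [Det this] [N scope]] [VP [VP [V barked]] [Conj and] [VP [VP [VP [V barked]] [PP [P under] [NP [Pron everyone]]]] [Conj and] [VP [VP [V described]] [PP [P on] [NP [Pron everyone]]]]]]]
[S [NP [Det this] [N scope]] [VP [VP [V barked]] [Conj and] [VP [VP [VP [VP [V barked]] [PP [P under] [NP [Pron everyone]]]] [Conj and] [VP [V described]]] [PP [P on] [NP [Pron everyone]]]]]]
The trees differ in how a recursive rule is bracketed over the same span.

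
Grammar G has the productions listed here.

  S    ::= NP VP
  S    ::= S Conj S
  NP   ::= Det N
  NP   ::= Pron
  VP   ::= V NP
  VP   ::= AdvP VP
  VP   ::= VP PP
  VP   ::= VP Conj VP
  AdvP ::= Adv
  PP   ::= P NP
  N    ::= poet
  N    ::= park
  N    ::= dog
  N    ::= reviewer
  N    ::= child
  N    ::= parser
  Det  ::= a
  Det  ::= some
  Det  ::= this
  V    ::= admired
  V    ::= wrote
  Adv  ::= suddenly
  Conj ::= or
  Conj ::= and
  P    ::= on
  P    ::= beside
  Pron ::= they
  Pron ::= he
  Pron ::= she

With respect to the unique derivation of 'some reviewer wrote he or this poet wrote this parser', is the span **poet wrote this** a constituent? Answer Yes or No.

No

[S [S [NP [Det some] [N reviewer]] [VP [V wrote] [NP [Pron he]]]] [Conj or] [S [NP [Det this] [N poet]] [VP [V wrote] [NP [Det this] [N parser]]]]]
The smallest constituent containing 'poet wrote this' is the S spanning 'this poet wrote this parser'; no single node in the tree dominates exactly the given words.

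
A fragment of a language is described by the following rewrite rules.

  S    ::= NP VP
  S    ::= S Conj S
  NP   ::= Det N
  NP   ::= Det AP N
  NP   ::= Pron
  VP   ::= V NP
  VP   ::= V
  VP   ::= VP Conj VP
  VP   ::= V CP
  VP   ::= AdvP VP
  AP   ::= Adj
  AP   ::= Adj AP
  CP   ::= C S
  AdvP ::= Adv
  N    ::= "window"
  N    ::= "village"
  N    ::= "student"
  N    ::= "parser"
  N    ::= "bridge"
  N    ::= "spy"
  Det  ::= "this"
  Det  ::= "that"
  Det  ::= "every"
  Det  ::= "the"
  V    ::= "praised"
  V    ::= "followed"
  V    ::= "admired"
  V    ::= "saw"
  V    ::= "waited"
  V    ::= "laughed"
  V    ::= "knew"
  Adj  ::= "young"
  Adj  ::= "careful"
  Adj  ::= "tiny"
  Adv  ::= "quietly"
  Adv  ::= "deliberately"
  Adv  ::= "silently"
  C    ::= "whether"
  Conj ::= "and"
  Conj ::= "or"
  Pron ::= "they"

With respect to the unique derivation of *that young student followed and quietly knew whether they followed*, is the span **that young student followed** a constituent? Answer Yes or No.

[S [NP [Det that] [AP [Adj young]] [N student]] [VP [VP [V followed]] [Conj and] [VP [AdvP [Adv quietly]] [VP [V knew] [CP [C whether] [S [NP [Pron they]] [VP [V followed]]]]]]]]
The smallest constituent containing 'that young student followed' is the S spanning 'that young student followed and quietly knew whether they followed'; no single node in the tree dominates exactly the given words.

No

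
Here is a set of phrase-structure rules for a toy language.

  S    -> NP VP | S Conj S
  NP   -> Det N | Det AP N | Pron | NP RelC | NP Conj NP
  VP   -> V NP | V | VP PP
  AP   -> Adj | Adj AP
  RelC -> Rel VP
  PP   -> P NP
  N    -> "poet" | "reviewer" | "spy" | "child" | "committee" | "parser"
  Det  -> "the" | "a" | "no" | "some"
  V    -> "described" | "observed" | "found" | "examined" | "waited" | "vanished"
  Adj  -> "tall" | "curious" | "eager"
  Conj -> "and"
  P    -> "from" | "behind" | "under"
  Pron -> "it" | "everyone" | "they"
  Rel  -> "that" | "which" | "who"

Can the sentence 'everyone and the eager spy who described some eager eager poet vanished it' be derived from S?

[S [NP [NP [NP [Pron everyone]] [Conj and] [NP [Det the] [AP [Adj eager]] [N spy]]] [RelC [Rel who] [VP [V described] [NP [Det some] [AP [Adj eager] [AP [Adj eager]]] [N poet]]]]] [VP [V vanished] [NP [Pron it]]]]
The bracketing above is licensed at every node by one of the given productions, with S at the root.

Grammatical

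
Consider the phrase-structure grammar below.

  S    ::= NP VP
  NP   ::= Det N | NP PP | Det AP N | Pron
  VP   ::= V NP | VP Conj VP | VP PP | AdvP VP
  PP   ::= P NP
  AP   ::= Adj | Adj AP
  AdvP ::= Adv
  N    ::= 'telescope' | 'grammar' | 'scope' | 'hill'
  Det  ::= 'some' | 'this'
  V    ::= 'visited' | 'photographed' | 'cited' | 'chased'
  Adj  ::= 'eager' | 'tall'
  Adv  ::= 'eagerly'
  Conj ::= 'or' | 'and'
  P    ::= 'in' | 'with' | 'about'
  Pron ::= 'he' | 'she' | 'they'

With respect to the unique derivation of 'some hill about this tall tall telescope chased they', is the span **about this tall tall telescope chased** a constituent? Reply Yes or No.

No

[S [NP [NP [Det some] [N hill]] [PP [P about] [NP [Det this] [AP [Adj tall] [AP [Adj tall]]] [N telescope]]]] [VP [V chased] [NP [Pron they]]]]
The smallest constituent containing 'about this tall tall telescope chased' is the S spanning 'some hill about this tall tall telescope chased they'; no single node in the tree dominates exactly the given words.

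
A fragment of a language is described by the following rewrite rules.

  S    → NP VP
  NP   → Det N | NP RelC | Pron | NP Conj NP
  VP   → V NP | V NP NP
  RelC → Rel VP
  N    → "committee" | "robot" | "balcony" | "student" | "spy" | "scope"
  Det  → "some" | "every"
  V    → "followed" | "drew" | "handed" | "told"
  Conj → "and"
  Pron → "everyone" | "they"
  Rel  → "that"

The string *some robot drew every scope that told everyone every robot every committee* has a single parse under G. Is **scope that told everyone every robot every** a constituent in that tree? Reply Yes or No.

No

[S [NP [Det some] [N robot]] [VP [V drew] [NP [NP [Det every] [N scope]] [RelC [Rel that] [VP [V told] [NP [Pron everyone]] [NP [Det every] [N robot]]]]] [NP [Det every] [N committee]]]]
The smallest constituent containing 'scope that told everyone every robot every' is the VP spanning 'drew every scope that told everyone every robot every committee'; no single node in the tree dominates exactly the given words.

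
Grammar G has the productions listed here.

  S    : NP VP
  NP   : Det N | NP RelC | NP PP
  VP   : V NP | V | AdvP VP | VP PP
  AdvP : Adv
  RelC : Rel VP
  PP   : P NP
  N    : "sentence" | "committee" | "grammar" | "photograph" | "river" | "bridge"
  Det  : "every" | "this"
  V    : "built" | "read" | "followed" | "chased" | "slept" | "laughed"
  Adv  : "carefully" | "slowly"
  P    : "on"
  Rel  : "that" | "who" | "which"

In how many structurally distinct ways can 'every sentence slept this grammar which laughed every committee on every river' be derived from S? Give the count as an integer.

4

Two of the 4 distinct bracketings:
[S [NP [Det every] [N sentence]] [VP [V slept] [NP [NP [Det this] [N grammar]] [RelC [Rel which] [VP [V laughed] [NP [NP [Det every] [N committee]] [PP [P on] [NP [Det every] [N river]]]]]]]]]
[S [NP [Det every] [N sentence]] [VP [V slept] [NP [NP [Det this] [N grammar]] [RelC [Rel which] [VP [VP [V laughed] [NP [Det every] [N committee]]] [PP [P on] [NP [Det every] [N river]]]]]]]]
The difference turns on whether NP → NP PP is used at the relevant span, versus an alternative expansion of NP.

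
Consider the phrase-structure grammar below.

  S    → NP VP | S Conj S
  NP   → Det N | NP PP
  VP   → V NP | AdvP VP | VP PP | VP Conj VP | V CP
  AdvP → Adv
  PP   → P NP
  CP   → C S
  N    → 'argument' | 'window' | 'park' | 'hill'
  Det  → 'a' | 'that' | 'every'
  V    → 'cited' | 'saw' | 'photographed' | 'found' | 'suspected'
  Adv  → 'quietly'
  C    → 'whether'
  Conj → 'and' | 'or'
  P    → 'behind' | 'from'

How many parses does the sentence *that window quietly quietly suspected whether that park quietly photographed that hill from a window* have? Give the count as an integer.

6

Two of the 6 distinct bracketings:
[S [NP [Det that] [N window]] [VP [AdvP [Adv quietly]] [VP [AdvP [Adv quietly]] [VP [VP [V suspected] [CP [C whether] [S [NP [Det that] [N park]] [VP [AdvP [Adv quietly]] [VP [V photographed] [NP [Det that] [N hill]]]]]]] [PP [P from] [NP [Det a] [N window]]]]]]]
[S [NP [Det that] [N window]] [VP [AdvP [Adv quietly]] [VP [AdvP [Adv quietly]] [VP [V suspected] [CP [C whether] [S [NP [Det that] [N park]] [VP [AdvP [Adv quietly]] [VP [V photographed] [NP [NP [Det that] [N hill]] [PP [P from] [NP [Det a] [N window]]]]]]]]]]]]
The difference turns on whether NP → NP PP is used at the relevant span, versus an alternative expansion of NP.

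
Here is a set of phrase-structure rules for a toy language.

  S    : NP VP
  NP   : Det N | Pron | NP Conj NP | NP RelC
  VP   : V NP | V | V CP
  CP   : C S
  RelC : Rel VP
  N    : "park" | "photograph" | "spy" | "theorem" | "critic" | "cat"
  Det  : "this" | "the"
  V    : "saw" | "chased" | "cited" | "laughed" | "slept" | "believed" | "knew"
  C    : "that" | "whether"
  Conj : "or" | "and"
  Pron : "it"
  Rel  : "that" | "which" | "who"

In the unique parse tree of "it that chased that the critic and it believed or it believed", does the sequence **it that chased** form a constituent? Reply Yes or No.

No

[S [NP [NP [NP [Pron it]] [RelC [Rel that] [VP [V chased] [CP [C that] [S [NP [NP [Det the] [N critic]] [Conj and] [NP [Pron it]]] [VP [V believed]]]]]]] [Conj or] [NP [Pron it]]] [VP [V believed]]]
The smallest constituent containing 'it that chased' is the NP spanning 'it that chased that the critic and it believed'; no single node in the tree dominates exactly the given words.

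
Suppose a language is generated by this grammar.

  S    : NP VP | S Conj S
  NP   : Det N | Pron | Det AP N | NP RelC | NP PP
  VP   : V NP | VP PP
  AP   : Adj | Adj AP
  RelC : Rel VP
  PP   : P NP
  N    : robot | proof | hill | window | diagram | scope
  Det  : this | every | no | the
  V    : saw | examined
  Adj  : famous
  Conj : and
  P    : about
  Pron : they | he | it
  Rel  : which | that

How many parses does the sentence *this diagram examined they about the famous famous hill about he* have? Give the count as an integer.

5

Two of the 5 distinct bracketings:
[S [NP [Det this] [N diagram]] [VP [V examined] [NP [NP [Pron they]] [PP [P about] [NP [NP [Det the] [AP [Adj famous] [AP [Adj famous]]] [N hill]] [PP [P about] [NP [Pron he]]]]]]]]
[S [NP [Det this] [N diagram]] [VP [V examined] [NP [NP [NP [Pron they]] [PP [P about] [NP [Det the] [AP [Adj famous] [AP [Adj famous]]] [N hill]]]] [PP [P about] [NP [Pron he]]]]]]
The trees differ in how a recursive rule is bracketed over the same span.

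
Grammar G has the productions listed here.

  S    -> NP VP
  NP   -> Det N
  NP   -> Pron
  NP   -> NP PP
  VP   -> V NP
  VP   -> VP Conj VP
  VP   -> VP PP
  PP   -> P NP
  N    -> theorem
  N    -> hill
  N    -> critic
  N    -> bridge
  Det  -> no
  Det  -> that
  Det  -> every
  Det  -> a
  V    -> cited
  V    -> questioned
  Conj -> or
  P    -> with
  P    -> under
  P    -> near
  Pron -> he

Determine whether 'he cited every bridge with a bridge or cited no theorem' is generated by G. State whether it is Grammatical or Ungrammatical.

Grammatical

S
  NP
    Pron: he
  VP
    VP
      V: cited
      NP
        NP
          Det: every
          N: bridge
        PP
          P: with
          NP
            Det: a
            N: bridge
    Conj: or
    VP
      V: cited
      NP
        Det: no
        N: theorem
Every word is introduced by a lexical rule and the phrasal rules combine the resulting categories into a single S.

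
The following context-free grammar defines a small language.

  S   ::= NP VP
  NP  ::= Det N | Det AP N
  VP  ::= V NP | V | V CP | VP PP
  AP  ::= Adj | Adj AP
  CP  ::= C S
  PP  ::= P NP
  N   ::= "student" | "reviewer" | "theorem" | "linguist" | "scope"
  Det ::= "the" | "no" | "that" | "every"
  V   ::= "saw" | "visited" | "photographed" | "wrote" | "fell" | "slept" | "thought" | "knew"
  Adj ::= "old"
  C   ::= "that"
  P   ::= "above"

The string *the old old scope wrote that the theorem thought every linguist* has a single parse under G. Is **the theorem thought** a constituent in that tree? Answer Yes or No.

No

[S [NP [Det the] [AP [Adj old] [AP [Adj old]]] [N scope]] [VP [V wrote] [CP [C that] [S [NP [Det the] [N theorem]] [VP [V thought] [NP [Det every] [N linguist]]]]]]]
The smallest constituent containing 'the theorem thought' is the S spanning 'the theorem thought every linguist'; no single node in the tree dominates exactly the given words.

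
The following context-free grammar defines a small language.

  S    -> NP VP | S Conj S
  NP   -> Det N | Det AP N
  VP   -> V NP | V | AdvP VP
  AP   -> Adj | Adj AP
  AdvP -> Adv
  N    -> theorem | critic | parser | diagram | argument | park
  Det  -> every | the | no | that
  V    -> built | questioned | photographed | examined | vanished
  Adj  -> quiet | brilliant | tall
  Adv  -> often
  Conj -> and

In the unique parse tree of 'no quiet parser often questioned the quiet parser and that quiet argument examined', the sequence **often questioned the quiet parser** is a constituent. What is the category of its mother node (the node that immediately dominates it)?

S
  S
    NP
      Det: no
      AP
        Adj: quiet
      N: parser
    VP
      AdvP
        Adv: often
      VP
        V: questioned
        NP
          Det: the
          AP
            Adj: quiet
          N: parser
  Conj: and
  S
    NP
      Det: that
      AP
        Adj: quiet
      N: argument
    VP
      V: examined
The span 'often questioned the quiet parser' is the VP node built by VP → AdvP VP.
Its mother is the S built by S → NP VP.

S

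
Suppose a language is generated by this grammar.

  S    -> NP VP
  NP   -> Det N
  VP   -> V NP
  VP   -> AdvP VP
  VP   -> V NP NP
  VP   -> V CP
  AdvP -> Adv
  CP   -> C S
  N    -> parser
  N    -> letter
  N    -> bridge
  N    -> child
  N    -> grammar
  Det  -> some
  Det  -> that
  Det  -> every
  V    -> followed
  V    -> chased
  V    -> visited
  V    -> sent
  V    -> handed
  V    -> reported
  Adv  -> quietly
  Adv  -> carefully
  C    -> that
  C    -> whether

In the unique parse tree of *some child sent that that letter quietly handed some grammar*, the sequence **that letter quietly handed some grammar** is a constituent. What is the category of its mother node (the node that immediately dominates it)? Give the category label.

CP

[S [NP [Det some] [N child]] [VP [V sent] [CP [C that] [S [NP [Det that] [N letter]] [VP [AdvP [Adv quietly]] [VP [V handed] [NP [Det some] [N grammar]]]]]]]]
The span 'that letter quietly handed some grammar' is the S node built by S → NP VP.
Its mother is the CP built by CP → C S.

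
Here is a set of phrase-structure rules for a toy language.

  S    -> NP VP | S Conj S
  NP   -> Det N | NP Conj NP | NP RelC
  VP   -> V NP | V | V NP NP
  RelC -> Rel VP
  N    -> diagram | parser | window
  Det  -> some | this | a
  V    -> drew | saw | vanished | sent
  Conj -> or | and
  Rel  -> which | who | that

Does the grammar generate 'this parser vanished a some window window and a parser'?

Ungrammatical

A Det word can never sit immediately before a Det word in any string this grammar generates, so the substring 'a some' rules out a derivation.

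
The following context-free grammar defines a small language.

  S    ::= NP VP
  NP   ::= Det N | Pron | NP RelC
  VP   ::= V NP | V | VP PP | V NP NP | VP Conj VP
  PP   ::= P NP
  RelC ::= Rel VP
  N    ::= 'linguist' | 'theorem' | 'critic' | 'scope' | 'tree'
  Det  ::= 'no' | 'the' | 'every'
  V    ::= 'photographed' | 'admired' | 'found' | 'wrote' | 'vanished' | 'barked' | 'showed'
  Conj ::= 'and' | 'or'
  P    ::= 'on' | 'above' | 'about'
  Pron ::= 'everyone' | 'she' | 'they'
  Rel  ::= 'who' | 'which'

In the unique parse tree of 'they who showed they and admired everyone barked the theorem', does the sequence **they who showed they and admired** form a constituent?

[S [NP [NP [Pron they]] [RelC [Rel who] [VP [VP [V showed] [NP [Pron they]]] [Conj and] [VP [V admired] [NP [Pron everyone]]]]]] [VP [V barked] [NP [Det the] [N theorem]]]]
The smallest constituent containing 'they who showed they and admired' is the NP spanning 'they who showed they and admired everyone'; no single node in the tree dominates exactly the given words.

No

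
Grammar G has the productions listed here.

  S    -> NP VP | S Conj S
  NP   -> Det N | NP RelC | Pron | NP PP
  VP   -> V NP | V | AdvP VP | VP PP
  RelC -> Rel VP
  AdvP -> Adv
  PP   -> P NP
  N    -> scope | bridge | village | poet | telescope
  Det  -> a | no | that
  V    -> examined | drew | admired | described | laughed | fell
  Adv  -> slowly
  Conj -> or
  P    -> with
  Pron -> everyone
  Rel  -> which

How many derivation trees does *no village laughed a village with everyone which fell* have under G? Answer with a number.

Two of the 3 distinct bracketings:
[S [NP [Det no] [N village]] [VP [V laughed] [NP [NP [NP [Det a] [N village]] [PP [P with] [NP [Pron everyone]]]] [RelC [Rel which] [VP [V fell]]]]]]
[S [NP [Det no] [N village]] [VP [V laughed] [NP [NP [Det a] [N village]] [PP [P with] [NP [NP [Pron everyone]] [RelC [Rel which] [VP [V fell]]]]]]]]
The trees differ in how a recursive rule is bracketed over the same span.

3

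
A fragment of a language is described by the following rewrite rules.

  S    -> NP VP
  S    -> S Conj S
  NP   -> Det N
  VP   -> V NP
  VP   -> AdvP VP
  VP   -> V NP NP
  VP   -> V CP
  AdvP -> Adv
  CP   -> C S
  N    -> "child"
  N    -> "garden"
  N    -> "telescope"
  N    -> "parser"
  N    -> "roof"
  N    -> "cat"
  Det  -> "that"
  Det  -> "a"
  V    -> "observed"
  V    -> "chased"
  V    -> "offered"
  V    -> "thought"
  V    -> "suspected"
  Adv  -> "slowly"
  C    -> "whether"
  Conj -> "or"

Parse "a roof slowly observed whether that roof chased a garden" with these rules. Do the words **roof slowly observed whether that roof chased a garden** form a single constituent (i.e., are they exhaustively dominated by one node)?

[S [NP [Det a] [N roof]] [VP [AdvP [Adv slowly]] [VP [V observed] [CP [C whether] [S [NP [Det that] [N roof]] [VP [V chased] [NP [Det a] [N garden]]]]]]]]
The smallest constituent containing 'roof slowly observed whether that roof chased a garden' is the S spanning 'a roof slowly observed whether that roof chased a garden'; no single node in the tree dominates exactly the given words.

No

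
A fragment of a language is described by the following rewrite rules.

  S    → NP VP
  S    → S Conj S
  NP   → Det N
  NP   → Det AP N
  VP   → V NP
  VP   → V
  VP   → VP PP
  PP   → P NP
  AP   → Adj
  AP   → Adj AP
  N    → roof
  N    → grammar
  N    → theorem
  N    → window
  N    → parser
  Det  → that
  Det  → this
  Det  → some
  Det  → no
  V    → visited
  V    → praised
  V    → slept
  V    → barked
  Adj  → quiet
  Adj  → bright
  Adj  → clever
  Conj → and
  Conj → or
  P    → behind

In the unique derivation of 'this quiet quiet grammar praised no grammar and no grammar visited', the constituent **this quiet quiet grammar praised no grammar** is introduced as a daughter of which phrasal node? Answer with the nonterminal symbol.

S
  S
    NP
      Det: this
      AP
        Adj: quiet
        AP
          Adj: quiet
      N: grammar
    VP
      V: praised
      NP
        Det: no
        N: grammar
  Conj: and
  S
    NP
      Det: no
      N: grammar
    VP
      V: visited
The span 'this quiet quiet grammar praised no grammar' is the S node built by S → NP VP.
Its mother is the S built by S → S Conj S.

S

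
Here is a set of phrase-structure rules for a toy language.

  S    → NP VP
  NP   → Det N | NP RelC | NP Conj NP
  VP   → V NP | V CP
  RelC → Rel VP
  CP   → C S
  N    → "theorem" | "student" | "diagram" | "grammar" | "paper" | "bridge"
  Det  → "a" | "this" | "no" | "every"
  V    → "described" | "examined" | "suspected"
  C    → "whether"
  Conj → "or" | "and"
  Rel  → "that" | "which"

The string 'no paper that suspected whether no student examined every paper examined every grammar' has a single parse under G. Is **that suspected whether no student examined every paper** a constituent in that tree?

[S [NP [NP [Det no] [N paper]] [RelC [Rel that] [VP [V suspected] [CP [C whether] [S [NP [Det no] [N student]] [VP [V examined] [NP [Det every] [N paper]]]]]]]] [VP [V examined] [NP [Det every] [N grammar]]]]
The words 'that suspected whether no student examined every paper' are exhaustively dominated by a single RelC node (built by RelC → Rel VP), so they form a constituent.

Yes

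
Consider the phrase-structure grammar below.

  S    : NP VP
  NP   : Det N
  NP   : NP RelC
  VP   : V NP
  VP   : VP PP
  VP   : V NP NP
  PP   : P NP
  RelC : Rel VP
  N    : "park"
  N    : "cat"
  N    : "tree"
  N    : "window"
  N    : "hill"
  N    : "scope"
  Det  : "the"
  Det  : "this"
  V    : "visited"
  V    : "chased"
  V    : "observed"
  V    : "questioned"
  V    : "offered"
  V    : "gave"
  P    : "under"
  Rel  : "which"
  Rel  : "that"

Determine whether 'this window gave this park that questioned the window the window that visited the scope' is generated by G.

S
  NP
    Det: this
    N: window
  VP
    V: gave
    NP
      NP
        Det: this
        N: park
      RelC
        Rel: that
        VP
          V: questioned
          NP
            Det: the
            N: window
          NP
            NP
              Det: the
              N: window
            RelC
              Rel: that
              VP
                V: visited
                NP
                  Det: the
                  N: scope
The bracketing above is licensed at every node by one of the given productions, with S at the root.

Grammatical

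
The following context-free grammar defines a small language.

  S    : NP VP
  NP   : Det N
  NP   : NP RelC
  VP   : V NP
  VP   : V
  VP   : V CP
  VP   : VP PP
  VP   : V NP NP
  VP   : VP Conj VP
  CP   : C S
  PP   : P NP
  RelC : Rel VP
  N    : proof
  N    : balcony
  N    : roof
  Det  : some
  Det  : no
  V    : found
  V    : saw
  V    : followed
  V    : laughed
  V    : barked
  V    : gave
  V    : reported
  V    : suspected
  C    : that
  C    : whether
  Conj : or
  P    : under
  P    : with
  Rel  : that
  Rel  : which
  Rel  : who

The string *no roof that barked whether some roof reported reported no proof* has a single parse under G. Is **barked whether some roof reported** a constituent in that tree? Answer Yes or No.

Yes

[S [NP [NP [Det no] [N roof]] [RelC [Rel that] [VP [V barked] [CP [C whether] [S [NP [Det some] [N roof]] [VP [V reported]]]]]]] [VP [V reported] [NP [Det no] [N proof]]]]
The words 'barked whether some roof reported' are exhaustively dominated by a single VP node (built by VP → V CP), so they form a constituent.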